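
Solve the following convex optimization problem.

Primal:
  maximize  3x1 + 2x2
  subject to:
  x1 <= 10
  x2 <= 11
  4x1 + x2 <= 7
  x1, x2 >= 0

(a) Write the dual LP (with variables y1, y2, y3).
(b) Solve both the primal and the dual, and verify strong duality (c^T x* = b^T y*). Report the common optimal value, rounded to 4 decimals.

The standard primal-dual pair for 'max c^T x s.t. A x <= b, x >= 0' is:
  Dual:  min b^T y  s.t.  A^T y >= c,  y >= 0.

So the dual LP is:
  minimize  10y1 + 11y2 + 7y3
  subject to:
    y1 + 4y3 >= 3
    y2 + y3 >= 2
    y1, y2, y3 >= 0

Solving the primal: x* = (0, 7).
  primal value c^T x* = 14.
Solving the dual: y* = (0, 0, 2).
  dual value b^T y* = 14.
Strong duality: c^T x* = b^T y*. Confirmed.

14


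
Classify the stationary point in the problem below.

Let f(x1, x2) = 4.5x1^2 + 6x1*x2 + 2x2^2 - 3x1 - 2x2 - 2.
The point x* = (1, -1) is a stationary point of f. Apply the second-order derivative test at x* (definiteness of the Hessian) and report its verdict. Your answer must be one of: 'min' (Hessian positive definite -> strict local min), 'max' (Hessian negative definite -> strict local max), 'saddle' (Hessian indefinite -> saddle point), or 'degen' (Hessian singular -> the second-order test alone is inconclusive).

Compute the Hessian H = grad^2 f:
  H = [[9, 6], [6, 4]]
Verify stationarity: grad f(x*) = H x* + g = (0, 0).
Eigenvalues of H: 0, 13.
H has a zero eigenvalue (singular; positive semidefinite but not definite), so H is neither positive definite, negative definite, nor indefinite. The second-order test alone is inconclusive -> degen.
(Indeed, f is constant along the null direction of H through x*, so x* is not a strict local extremum.)

degen


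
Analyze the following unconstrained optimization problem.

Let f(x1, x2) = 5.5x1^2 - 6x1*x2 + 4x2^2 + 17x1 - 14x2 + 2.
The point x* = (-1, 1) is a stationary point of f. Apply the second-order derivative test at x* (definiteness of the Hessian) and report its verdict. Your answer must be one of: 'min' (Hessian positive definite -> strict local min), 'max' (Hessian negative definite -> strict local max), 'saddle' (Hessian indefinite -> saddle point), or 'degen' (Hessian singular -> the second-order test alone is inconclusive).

Compute the Hessian H = grad^2 f:
  H = [[11, -6], [-6, 8]]
Verify stationarity: grad f(x*) = H x* + g = (0, 0).
Eigenvalues of H: 3.3153, 15.6847.
Both eigenvalues > 0, so H is positive definite -> x* is a strict local min.

min


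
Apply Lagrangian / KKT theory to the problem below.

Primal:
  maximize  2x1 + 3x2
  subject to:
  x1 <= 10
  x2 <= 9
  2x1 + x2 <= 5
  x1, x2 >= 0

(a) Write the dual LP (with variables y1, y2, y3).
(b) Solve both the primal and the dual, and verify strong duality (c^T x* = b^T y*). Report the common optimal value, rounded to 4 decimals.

The standard primal-dual pair for 'max c^T x s.t. A x <= b, x >= 0' is:
  Dual:  min b^T y  s.t.  A^T y >= c,  y >= 0.

So the dual LP is:
  minimize  10y1 + 9y2 + 5y3
  subject to:
    y1 + 2y3 >= 2
    y2 + y3 >= 3
    y1, y2, y3 >= 0

Solving the primal: x* = (0, 5).
  primal value c^T x* = 15.
Solving the dual: y* = (0, 0, 3).
  dual value b^T y* = 15.
Strong duality: c^T x* = b^T y*. Confirmed.

15


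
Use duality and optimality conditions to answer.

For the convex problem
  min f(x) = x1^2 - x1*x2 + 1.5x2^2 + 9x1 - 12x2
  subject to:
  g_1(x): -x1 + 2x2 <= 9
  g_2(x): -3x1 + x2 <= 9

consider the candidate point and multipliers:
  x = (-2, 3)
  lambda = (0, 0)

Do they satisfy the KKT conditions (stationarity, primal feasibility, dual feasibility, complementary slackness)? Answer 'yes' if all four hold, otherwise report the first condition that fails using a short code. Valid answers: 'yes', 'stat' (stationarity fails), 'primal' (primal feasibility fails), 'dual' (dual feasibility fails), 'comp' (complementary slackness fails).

Gradient of f: grad f(x) = Q x + c = (2, -1)
Constraint values g_i(x) = a_i^T x - b_i:
  g_1((-2, 3)) = -1
  g_2((-2, 3)) = 0
Stationarity residual: grad f(x) + sum_i lambda_i a_i = (2, -1)
  -> stationarity FAILS
Primal feasibility (all g_i <= 0): OK
Dual feasibility (all lambda_i >= 0): OK
Complementary slackness (lambda_i * g_i(x) = 0 for all i): OK

Verdict: the first failing condition is stationarity -> stat.

stat


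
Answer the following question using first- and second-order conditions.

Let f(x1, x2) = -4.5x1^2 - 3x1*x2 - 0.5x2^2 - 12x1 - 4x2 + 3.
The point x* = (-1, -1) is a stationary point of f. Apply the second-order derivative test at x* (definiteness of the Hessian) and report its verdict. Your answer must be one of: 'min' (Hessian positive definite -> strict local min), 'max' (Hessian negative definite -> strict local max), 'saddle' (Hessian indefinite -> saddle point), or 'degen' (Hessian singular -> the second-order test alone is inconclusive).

Compute the Hessian H = grad^2 f:
  H = [[-9, -3], [-3, -1]]
Verify stationarity: grad f(x*) = H x* + g = (0, 0).
Eigenvalues of H: -10, 0.
H has a zero eigenvalue (singular; negative semidefinite but not definite), so H is neither positive definite, negative definite, nor indefinite. The second-order test alone is inconclusive -> degen.
(Indeed, f is constant along the null direction of H through x*, so x* is not a strict local extremum.)

degen


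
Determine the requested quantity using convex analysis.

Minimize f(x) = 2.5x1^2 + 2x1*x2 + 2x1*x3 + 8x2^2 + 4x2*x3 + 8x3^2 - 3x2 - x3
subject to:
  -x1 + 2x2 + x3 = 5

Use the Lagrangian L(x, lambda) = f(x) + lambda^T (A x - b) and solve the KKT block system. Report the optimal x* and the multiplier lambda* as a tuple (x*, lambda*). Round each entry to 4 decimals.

Form the Lagrangian:
  L(x, lambda) = (1/2) x^T Q x + c^T x + lambda^T (A x - b)
Stationarity (grad_x L = 0): Q x + c + A^T lambda = 0.
Primal feasibility: A x = b.

This gives the KKT block system:
  [ Q   A^T ] [ x     ]   [-c ]
  [ A    0  ] [ lambda ] = [ b ]

Solving the linear system:
  x*      = (-2.0943, 1.2214, 0.4629)
  lambda* = (-7.1029)
  f(x*)   = 15.6936

x* = (-2.0943, 1.2214, 0.4629), lambda* = (-7.1029)


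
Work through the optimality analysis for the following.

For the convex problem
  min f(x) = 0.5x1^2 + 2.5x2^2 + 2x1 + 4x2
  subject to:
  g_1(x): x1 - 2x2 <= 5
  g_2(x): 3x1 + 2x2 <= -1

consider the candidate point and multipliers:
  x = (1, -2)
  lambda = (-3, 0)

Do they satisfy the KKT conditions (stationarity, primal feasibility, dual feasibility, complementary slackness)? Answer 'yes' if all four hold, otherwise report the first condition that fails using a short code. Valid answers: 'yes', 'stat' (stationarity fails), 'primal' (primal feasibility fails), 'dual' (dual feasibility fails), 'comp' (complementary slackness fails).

Gradient of f: grad f(x) = Q x + c = (3, -6)
Constraint values g_i(x) = a_i^T x - b_i:
  g_1((1, -2)) = 0
  g_2((1, -2)) = 0
Stationarity residual: grad f(x) + sum_i lambda_i a_i = (0, 0)
  -> stationarity OK
Primal feasibility (all g_i <= 0): OK
Dual feasibility (all lambda_i >= 0): FAILS
Complementary slackness (lambda_i * g_i(x) = 0 for all i): OK

Verdict: the first failing condition is dual_feasibility -> dual.

dual


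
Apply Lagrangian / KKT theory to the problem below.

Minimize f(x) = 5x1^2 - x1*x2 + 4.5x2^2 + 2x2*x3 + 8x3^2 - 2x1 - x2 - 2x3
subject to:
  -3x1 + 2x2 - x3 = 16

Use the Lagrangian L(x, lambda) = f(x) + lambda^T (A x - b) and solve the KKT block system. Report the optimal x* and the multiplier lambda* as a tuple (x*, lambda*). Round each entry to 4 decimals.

Form the Lagrangian:
  L(x, lambda) = (1/2) x^T Q x + c^T x + lambda^T (A x - b)
Stationarity (grad_x L = 0): Q x + c + A^T lambda = 0.
Primal feasibility: A x = b.

This gives the KKT block system:
  [ Q   A^T ] [ x     ]   [-c ]
  [ A    0  ] [ lambda ] = [ b ]

Solving the linear system:
  x*      = (-3.2091, 2.6971, -0.9786)
  lambda* = (-12.2627)
  f(x*)   = 100.941

x* = (-3.2091, 2.6971, -0.9786), lambda* = (-12.2627)


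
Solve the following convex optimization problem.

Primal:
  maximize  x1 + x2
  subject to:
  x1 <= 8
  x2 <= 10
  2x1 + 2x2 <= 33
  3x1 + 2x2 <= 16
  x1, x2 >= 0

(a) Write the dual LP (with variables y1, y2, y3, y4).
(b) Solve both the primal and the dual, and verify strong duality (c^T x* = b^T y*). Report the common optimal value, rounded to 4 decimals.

The standard primal-dual pair for 'max c^T x s.t. A x <= b, x >= 0' is:
  Dual:  min b^T y  s.t.  A^T y >= c,  y >= 0.

So the dual LP is:
  minimize  8y1 + 10y2 + 33y3 + 16y4
  subject to:
    y1 + 2y3 + 3y4 >= 1
    y2 + 2y3 + 2y4 >= 1
    y1, y2, y3, y4 >= 0

Solving the primal: x* = (0, 8).
  primal value c^T x* = 8.
Solving the dual: y* = (0, 0, 0, 0.5).
  dual value b^T y* = 8.
Strong duality: c^T x* = b^T y*. Confirmed.

8


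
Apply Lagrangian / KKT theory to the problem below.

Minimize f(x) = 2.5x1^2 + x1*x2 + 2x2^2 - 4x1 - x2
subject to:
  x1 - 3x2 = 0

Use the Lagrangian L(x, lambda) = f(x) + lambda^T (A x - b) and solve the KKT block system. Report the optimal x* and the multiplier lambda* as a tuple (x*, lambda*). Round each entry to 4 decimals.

Form the Lagrangian:
  L(x, lambda) = (1/2) x^T Q x + c^T x + lambda^T (A x - b)
Stationarity (grad_x L = 0): Q x + c + A^T lambda = 0.
Primal feasibility: A x = b.

This gives the KKT block system:
  [ Q   A^T ] [ x     ]   [-c ]
  [ A    0  ] [ lambda ] = [ b ]

Solving the linear system:
  x*      = (0.7091, 0.2364)
  lambda* = (0.2182)
  f(x*)   = -1.5364

x* = (0.7091, 0.2364), lambda* = (0.2182)


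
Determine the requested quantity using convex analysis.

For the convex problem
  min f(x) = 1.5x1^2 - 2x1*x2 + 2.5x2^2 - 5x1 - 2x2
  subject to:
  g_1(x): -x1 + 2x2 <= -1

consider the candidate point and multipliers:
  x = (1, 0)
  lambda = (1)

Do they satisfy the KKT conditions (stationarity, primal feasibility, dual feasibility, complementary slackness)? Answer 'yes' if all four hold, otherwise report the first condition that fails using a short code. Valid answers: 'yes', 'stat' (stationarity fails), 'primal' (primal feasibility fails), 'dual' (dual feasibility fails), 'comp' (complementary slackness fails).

Gradient of f: grad f(x) = Q x + c = (-2, -4)
Constraint values g_i(x) = a_i^T x - b_i:
  g_1((1, 0)) = 0
Stationarity residual: grad f(x) + sum_i lambda_i a_i = (-3, -2)
  -> stationarity FAILS
Primal feasibility (all g_i <= 0): OK
Dual feasibility (all lambda_i >= 0): OK
Complementary slackness (lambda_i * g_i(x) = 0 for all i): OK

Verdict: the first failing condition is stationarity -> stat.

stat


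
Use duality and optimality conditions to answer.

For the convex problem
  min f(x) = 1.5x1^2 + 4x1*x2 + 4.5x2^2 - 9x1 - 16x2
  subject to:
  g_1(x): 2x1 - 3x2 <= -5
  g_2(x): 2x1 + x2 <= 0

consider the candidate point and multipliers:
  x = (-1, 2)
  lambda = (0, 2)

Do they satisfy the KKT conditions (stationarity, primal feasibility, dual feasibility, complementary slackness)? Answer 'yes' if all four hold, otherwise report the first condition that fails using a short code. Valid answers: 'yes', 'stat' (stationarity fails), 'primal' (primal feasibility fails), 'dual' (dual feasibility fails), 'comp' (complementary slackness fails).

Gradient of f: grad f(x) = Q x + c = (-4, -2)
Constraint values g_i(x) = a_i^T x - b_i:
  g_1((-1, 2)) = -3
  g_2((-1, 2)) = 0
Stationarity residual: grad f(x) + sum_i lambda_i a_i = (0, 0)
  -> stationarity OK
Primal feasibility (all g_i <= 0): OK
Dual feasibility (all lambda_i >= 0): OK
Complementary slackness (lambda_i * g_i(x) = 0 for all i): OK

Verdict: yes, KKT holds.

yes


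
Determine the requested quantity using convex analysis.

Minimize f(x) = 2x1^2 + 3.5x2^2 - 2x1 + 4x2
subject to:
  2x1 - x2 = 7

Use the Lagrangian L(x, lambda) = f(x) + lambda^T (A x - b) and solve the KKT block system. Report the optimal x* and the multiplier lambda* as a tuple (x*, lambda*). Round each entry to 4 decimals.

Form the Lagrangian:
  L(x, lambda) = (1/2) x^T Q x + c^T x + lambda^T (A x - b)
Stationarity (grad_x L = 0): Q x + c + A^T lambda = 0.
Primal feasibility: A x = b.

This gives the KKT block system:
  [ Q   A^T ] [ x     ]   [-c ]
  [ A    0  ] [ lambda ] = [ b ]

Solving the linear system:
  x*      = (2.875, -1.25)
  lambda* = (-4.75)
  f(x*)   = 11.25

x* = (2.875, -1.25), lambda* = (-4.75)


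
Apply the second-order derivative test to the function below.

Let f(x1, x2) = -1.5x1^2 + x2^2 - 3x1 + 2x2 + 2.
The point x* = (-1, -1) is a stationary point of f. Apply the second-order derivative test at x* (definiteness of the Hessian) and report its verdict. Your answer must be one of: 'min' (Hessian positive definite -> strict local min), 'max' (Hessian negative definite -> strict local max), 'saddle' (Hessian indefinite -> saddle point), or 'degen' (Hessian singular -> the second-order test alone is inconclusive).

Compute the Hessian H = grad^2 f:
  H = [[-3, 0], [0, 2]]
Verify stationarity: grad f(x*) = H x* + g = (0, 0).
Eigenvalues of H: -3, 2.
Eigenvalues have mixed signs, so H is indefinite -> x* is a saddle point.

saddle


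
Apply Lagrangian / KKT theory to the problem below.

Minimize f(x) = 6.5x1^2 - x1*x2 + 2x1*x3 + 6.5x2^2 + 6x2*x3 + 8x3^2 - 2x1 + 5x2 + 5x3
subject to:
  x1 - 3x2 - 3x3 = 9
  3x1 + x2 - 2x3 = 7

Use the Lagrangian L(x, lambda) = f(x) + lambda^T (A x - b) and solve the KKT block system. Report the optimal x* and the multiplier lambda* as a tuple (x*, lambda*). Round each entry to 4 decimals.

Form the Lagrangian:
  L(x, lambda) = (1/2) x^T Q x + c^T x + lambda^T (A x - b)
Stationarity (grad_x L = 0): Q x + c + A^T lambda = 0.
Primal feasibility: A x = b.

This gives the KKT block system:
  [ Q   A^T ] [ x     ]   [-c ]
  [ A    0  ] [ lambda ] = [ b ]

Solving the linear system:
  x*      = (1.4397, -0.7864, -1.7337)
  lambda* = (-6.5232, -2.5041)
  f(x*)   = 30.3786

x* = (1.4397, -0.7864, -1.7337), lambda* = (-6.5232, -2.5041)


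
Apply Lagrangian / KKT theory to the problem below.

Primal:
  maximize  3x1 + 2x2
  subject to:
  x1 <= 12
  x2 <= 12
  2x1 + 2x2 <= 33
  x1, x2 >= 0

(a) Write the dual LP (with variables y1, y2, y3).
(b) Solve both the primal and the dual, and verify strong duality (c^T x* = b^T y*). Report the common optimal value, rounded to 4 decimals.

The standard primal-dual pair for 'max c^T x s.t. A x <= b, x >= 0' is:
  Dual:  min b^T y  s.t.  A^T y >= c,  y >= 0.

So the dual LP is:
  minimize  12y1 + 12y2 + 33y3
  subject to:
    y1 + 2y3 >= 3
    y2 + 2y3 >= 2
    y1, y2, y3 >= 0

Solving the primal: x* = (12, 4.5).
  primal value c^T x* = 45.
Solving the dual: y* = (1, 0, 1).
  dual value b^T y* = 45.
Strong duality: c^T x* = b^T y*. Confirmed.

45


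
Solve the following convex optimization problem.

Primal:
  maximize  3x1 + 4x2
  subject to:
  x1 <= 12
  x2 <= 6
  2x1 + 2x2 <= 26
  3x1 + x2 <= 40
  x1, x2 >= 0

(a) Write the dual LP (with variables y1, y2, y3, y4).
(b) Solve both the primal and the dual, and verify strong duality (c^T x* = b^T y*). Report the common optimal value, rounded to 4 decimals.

The standard primal-dual pair for 'max c^T x s.t. A x <= b, x >= 0' is:
  Dual:  min b^T y  s.t.  A^T y >= c,  y >= 0.

So the dual LP is:
  minimize  12y1 + 6y2 + 26y3 + 40y4
  subject to:
    y1 + 2y3 + 3y4 >= 3
    y2 + 2y3 + y4 >= 4
    y1, y2, y3, y4 >= 0

Solving the primal: x* = (7, 6).
  primal value c^T x* = 45.
Solving the dual: y* = (0, 1, 1.5, 0).
  dual value b^T y* = 45.
Strong duality: c^T x* = b^T y*. Confirmed.

45


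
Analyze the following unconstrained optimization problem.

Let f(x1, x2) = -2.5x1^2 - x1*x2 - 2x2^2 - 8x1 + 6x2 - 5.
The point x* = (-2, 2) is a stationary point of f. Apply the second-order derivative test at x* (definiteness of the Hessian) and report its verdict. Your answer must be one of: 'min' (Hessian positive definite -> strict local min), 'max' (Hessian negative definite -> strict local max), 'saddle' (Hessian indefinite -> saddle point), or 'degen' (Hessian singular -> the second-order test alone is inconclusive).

Compute the Hessian H = grad^2 f:
  H = [[-5, -1], [-1, -4]]
Verify stationarity: grad f(x*) = H x* + g = (0, 0).
Eigenvalues of H: -5.618, -3.382.
Both eigenvalues < 0, so H is negative definite -> x* is a strict local max.

max


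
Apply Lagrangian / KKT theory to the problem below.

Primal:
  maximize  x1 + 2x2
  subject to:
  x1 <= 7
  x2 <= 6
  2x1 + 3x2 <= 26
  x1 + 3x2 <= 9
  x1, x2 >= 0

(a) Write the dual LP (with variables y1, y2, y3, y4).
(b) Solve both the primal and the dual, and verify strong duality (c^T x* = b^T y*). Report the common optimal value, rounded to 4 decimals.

The standard primal-dual pair for 'max c^T x s.t. A x <= b, x >= 0' is:
  Dual:  min b^T y  s.t.  A^T y >= c,  y >= 0.

So the dual LP is:
  minimize  7y1 + 6y2 + 26y3 + 9y4
  subject to:
    y1 + 2y3 + y4 >= 1
    y2 + 3y3 + 3y4 >= 2
    y1, y2, y3, y4 >= 0

Solving the primal: x* = (7, 0.6667).
  primal value c^T x* = 8.3333.
Solving the dual: y* = (0.3333, 0, 0, 0.6667).
  dual value b^T y* = 8.3333.
Strong duality: c^T x* = b^T y*. Confirmed.

8.3333


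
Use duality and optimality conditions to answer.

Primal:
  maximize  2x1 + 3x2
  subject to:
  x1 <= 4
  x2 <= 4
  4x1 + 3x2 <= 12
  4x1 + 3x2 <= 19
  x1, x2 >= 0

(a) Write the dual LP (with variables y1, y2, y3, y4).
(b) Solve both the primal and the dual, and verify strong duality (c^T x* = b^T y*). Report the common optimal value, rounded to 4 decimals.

The standard primal-dual pair for 'max c^T x s.t. A x <= b, x >= 0' is:
  Dual:  min b^T y  s.t.  A^T y >= c,  y >= 0.

So the dual LP is:
  minimize  4y1 + 4y2 + 12y3 + 19y4
  subject to:
    y1 + 4y3 + 4y4 >= 2
    y2 + 3y3 + 3y4 >= 3
    y1, y2, y3, y4 >= 0

Solving the primal: x* = (0, 4).
  primal value c^T x* = 12.
Solving the dual: y* = (0, 1.5, 0.5, 0).
  dual value b^T y* = 12.
Strong duality: c^T x* = b^T y*. Confirmed.

12


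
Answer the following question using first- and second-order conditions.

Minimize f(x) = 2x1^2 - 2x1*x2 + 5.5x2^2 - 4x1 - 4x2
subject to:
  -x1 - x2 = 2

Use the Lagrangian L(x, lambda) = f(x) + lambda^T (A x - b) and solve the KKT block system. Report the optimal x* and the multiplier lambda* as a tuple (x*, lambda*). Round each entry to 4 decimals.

Form the Lagrangian:
  L(x, lambda) = (1/2) x^T Q x + c^T x + lambda^T (A x - b)
Stationarity (grad_x L = 0): Q x + c + A^T lambda = 0.
Primal feasibility: A x = b.

This gives the KKT block system:
  [ Q   A^T ] [ x     ]   [-c ]
  [ A    0  ] [ lambda ] = [ b ]

Solving the linear system:
  x*      = (-1.3684, -0.6316)
  lambda* = (-8.2105)
  f(x*)   = 12.2105

x* = (-1.3684, -0.6316), lambda* = (-8.2105)


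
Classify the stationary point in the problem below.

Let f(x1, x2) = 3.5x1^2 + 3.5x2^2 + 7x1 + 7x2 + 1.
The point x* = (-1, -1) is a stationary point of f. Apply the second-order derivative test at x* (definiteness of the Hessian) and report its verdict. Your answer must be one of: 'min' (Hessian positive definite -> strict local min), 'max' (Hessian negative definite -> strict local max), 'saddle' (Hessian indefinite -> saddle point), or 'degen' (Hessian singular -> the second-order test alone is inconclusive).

Compute the Hessian H = grad^2 f:
  H = [[7, 0], [0, 7]]
Verify stationarity: grad f(x*) = H x* + g = (0, 0).
Eigenvalues of H: 7, 7.
Both eigenvalues > 0, so H is positive definite -> x* is a strict local min.

min


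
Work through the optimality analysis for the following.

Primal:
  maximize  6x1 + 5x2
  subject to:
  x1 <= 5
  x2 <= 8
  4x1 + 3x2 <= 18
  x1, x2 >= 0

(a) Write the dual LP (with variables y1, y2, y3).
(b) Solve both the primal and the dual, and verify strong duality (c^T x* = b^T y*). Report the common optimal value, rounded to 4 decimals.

The standard primal-dual pair for 'max c^T x s.t. A x <= b, x >= 0' is:
  Dual:  min b^T y  s.t.  A^T y >= c,  y >= 0.

So the dual LP is:
  minimize  5y1 + 8y2 + 18y3
  subject to:
    y1 + 4y3 >= 6
    y2 + 3y3 >= 5
    y1, y2, y3 >= 0

Solving the primal: x* = (0, 6).
  primal value c^T x* = 30.
Solving the dual: y* = (0, 0, 1.6667).
  dual value b^T y* = 30.
Strong duality: c^T x* = b^T y*. Confirmed.

30


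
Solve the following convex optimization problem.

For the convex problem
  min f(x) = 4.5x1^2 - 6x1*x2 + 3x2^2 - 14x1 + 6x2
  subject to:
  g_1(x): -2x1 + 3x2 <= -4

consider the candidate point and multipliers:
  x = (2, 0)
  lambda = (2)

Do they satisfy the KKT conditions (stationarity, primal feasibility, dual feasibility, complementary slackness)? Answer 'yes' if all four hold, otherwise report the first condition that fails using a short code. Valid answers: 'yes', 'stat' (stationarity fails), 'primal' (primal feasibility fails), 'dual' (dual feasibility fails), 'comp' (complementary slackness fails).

Gradient of f: grad f(x) = Q x + c = (4, -6)
Constraint values g_i(x) = a_i^T x - b_i:
  g_1((2, 0)) = 0
Stationarity residual: grad f(x) + sum_i lambda_i a_i = (0, 0)
  -> stationarity OK
Primal feasibility (all g_i <= 0): OK
Dual feasibility (all lambda_i >= 0): OK
Complementary slackness (lambda_i * g_i(x) = 0 for all i): OK

Verdict: yes, KKT holds.

yes


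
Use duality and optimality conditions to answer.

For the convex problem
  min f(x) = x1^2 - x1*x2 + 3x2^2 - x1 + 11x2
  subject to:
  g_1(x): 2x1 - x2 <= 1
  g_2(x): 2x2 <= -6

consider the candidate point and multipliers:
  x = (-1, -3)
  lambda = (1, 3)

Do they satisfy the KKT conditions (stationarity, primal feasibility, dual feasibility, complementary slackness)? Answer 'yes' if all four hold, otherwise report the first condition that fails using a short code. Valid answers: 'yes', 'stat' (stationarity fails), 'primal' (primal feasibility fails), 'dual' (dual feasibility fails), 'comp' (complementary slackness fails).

Gradient of f: grad f(x) = Q x + c = (0, -6)
Constraint values g_i(x) = a_i^T x - b_i:
  g_1((-1, -3)) = 0
  g_2((-1, -3)) = 0
Stationarity residual: grad f(x) + sum_i lambda_i a_i = (2, -1)
  -> stationarity FAILS
Primal feasibility (all g_i <= 0): OK
Dual feasibility (all lambda_i >= 0): OK
Complementary slackness (lambda_i * g_i(x) = 0 for all i): OK

Verdict: the first failing condition is stationarity -> stat.

stat


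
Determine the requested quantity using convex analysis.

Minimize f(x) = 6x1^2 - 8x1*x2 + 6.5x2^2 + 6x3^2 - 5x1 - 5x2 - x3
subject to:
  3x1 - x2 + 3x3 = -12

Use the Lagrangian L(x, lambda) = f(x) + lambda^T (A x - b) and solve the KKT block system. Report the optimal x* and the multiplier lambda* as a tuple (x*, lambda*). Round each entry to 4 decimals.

Form the Lagrangian:
  L(x, lambda) = (1/2) x^T Q x + c^T x + lambda^T (A x - b)
Stationarity (grad_x L = 0): Q x + c + A^T lambda = 0.
Primal feasibility: A x = b.

This gives the KKT block system:
  [ Q   A^T ] [ x     ]   [-c ]
  [ A    0  ] [ lambda ] = [ b ]

Solving the linear system:
  x*      = (-1.8733, -0.08, -2.1533)
  lambda* = (8.9467)
  f(x*)   = 59.64

x* = (-1.8733, -0.08, -2.1533), lambda* = (8.9467)


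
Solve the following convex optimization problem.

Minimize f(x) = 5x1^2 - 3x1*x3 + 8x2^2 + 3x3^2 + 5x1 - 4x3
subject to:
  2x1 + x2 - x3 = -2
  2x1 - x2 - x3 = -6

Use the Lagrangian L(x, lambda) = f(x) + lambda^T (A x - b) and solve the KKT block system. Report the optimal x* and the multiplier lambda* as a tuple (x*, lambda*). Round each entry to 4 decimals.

Form the Lagrangian:
  L(x, lambda) = (1/2) x^T Q x + c^T x + lambda^T (A x - b)
Stationarity (grad_x L = 0): Q x + c + A^T lambda = 0.
Primal feasibility: A x = b.

This gives the KKT block system:
  [ Q   A^T ] [ x     ]   [-c ]
  [ A    0  ] [ lambda ] = [ b ]

Solving the linear system:
  x*      = (-1.5, 2, 1)
  lambda* = (-12.75, 19.25)
  f(x*)   = 39.25

x* = (-1.5, 2, 1), lambda* = (-12.75, 19.25)


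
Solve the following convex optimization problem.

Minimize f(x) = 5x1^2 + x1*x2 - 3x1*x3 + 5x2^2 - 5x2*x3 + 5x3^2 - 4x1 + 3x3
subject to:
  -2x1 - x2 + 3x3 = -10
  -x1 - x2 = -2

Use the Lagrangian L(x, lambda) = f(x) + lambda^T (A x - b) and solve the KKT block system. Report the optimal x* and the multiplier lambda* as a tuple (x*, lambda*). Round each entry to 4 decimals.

Form the Lagrangian:
  L(x, lambda) = (1/2) x^T Q x + c^T x + lambda^T (A x - b)
Stationarity (grad_x L = 0): Q x + c + A^T lambda = 0.
Primal feasibility: A x = b.

This gives the KKT block system:
  [ Q   A^T ] [ x     ]   [-c ]
  [ A    0  ] [ lambda ] = [ b ]

Solving the linear system:
  x*      = (1.8859, 0.1141, -2.038)
  lambda* = (7.8696, 5.3478)
  f(x*)   = 37.8668

x* = (1.8859, 0.1141, -2.038), lambda* = (7.8696, 5.3478)


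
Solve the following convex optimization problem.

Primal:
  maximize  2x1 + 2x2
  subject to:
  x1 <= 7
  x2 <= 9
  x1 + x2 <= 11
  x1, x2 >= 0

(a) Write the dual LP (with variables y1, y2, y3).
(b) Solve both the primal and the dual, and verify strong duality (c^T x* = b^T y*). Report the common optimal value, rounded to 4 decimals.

The standard primal-dual pair for 'max c^T x s.t. A x <= b, x >= 0' is:
  Dual:  min b^T y  s.t.  A^T y >= c,  y >= 0.

So the dual LP is:
  minimize  7y1 + 9y2 + 11y3
  subject to:
    y1 + y3 >= 2
    y2 + y3 >= 2
    y1, y2, y3 >= 0

Solving the primal: x* = (2, 9).
  primal value c^T x* = 22.
Solving the dual: y* = (0, 0, 2).
  dual value b^T y* = 22.
Strong duality: c^T x* = b^T y*. Confirmed.

22


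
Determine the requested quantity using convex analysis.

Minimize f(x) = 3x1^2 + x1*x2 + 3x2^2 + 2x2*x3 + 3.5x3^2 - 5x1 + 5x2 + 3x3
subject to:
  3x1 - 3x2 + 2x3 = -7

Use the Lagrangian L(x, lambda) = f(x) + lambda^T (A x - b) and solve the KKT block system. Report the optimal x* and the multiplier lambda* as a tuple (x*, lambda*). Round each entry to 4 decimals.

Form the Lagrangian:
  L(x, lambda) = (1/2) x^T Q x + c^T x + lambda^T (A x - b)
Stationarity (grad_x L = 0): Q x + c + A^T lambda = 0.
Primal feasibility: A x = b.

This gives the KKT block system:
  [ Q   A^T ] [ x     ]   [-c ]
  [ A    0  ] [ lambda ] = [ b ]

Solving the linear system:
  x*      = (-0.5139, 0.9055, -1.3709)
  lambda* = (2.3925)
  f(x*)   = 9.8661

x* = (-0.5139, 0.9055, -1.3709), lambda* = (2.3925)


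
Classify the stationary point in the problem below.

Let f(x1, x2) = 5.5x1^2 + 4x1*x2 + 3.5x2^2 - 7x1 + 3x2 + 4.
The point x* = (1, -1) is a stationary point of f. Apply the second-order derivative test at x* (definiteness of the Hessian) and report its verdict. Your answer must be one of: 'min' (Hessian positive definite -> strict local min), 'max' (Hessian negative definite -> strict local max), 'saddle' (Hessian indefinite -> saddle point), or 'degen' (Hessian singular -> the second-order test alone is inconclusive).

Compute the Hessian H = grad^2 f:
  H = [[11, 4], [4, 7]]
Verify stationarity: grad f(x*) = H x* + g = (0, 0).
Eigenvalues of H: 4.5279, 13.4721.
Both eigenvalues > 0, so H is positive definite -> x* is a strict local min.

min


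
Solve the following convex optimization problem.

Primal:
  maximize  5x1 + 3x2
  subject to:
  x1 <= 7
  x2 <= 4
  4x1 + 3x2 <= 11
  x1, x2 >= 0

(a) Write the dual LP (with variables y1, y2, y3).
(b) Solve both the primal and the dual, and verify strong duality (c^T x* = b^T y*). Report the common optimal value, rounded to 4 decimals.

The standard primal-dual pair for 'max c^T x s.t. A x <= b, x >= 0' is:
  Dual:  min b^T y  s.t.  A^T y >= c,  y >= 0.

So the dual LP is:
  minimize  7y1 + 4y2 + 11y3
  subject to:
    y1 + 4y3 >= 5
    y2 + 3y3 >= 3
    y1, y2, y3 >= 0

Solving the primal: x* = (2.75, 0).
  primal value c^T x* = 13.75.
Solving the dual: y* = (0, 0, 1.25).
  dual value b^T y* = 13.75.
Strong duality: c^T x* = b^T y*. Confirmed.

13.75


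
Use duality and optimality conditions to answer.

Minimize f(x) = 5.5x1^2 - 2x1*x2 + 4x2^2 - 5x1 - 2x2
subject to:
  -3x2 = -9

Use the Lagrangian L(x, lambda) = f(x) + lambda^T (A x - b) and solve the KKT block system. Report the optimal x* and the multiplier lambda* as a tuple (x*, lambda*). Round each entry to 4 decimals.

Form the Lagrangian:
  L(x, lambda) = (1/2) x^T Q x + c^T x + lambda^T (A x - b)
Stationarity (grad_x L = 0): Q x + c + A^T lambda = 0.
Primal feasibility: A x = b.

This gives the KKT block system:
  [ Q   A^T ] [ x     ]   [-c ]
  [ A    0  ] [ lambda ] = [ b ]

Solving the linear system:
  x*      = (1, 3)
  lambda* = (6.6667)
  f(x*)   = 24.5

x* = (1, 3), lambda* = (6.6667)


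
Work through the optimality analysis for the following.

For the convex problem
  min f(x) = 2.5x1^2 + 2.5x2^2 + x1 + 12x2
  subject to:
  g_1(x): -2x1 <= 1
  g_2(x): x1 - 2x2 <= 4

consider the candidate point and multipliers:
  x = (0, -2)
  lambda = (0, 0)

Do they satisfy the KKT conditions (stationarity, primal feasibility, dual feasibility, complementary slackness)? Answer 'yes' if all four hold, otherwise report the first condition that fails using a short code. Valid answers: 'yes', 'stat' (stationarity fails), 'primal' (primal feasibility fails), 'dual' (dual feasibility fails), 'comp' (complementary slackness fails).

Gradient of f: grad f(x) = Q x + c = (1, 2)
Constraint values g_i(x) = a_i^T x - b_i:
  g_1((0, -2)) = -1
  g_2((0, -2)) = 0
Stationarity residual: grad f(x) + sum_i lambda_i a_i = (1, 2)
  -> stationarity FAILS
Primal feasibility (all g_i <= 0): OK
Dual feasibility (all lambda_i >= 0): OK
Complementary slackness (lambda_i * g_i(x) = 0 for all i): OK

Verdict: the first failing condition is stationarity -> stat.

stat


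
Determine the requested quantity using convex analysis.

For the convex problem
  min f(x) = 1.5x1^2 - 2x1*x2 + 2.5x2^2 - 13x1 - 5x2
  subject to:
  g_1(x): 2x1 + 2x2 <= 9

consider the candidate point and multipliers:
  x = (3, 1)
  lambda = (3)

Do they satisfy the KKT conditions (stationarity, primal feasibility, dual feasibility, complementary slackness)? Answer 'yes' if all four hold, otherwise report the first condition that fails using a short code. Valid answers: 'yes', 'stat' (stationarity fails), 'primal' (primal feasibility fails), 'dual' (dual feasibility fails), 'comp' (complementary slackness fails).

Gradient of f: grad f(x) = Q x + c = (-6, -6)
Constraint values g_i(x) = a_i^T x - b_i:
  g_1((3, 1)) = -1
Stationarity residual: grad f(x) + sum_i lambda_i a_i = (0, 0)
  -> stationarity OK
Primal feasibility (all g_i <= 0): OK
Dual feasibility (all lambda_i >= 0): OK
Complementary slackness (lambda_i * g_i(x) = 0 for all i): FAILS

Verdict: the first failing condition is complementary_slackness -> comp.

comp


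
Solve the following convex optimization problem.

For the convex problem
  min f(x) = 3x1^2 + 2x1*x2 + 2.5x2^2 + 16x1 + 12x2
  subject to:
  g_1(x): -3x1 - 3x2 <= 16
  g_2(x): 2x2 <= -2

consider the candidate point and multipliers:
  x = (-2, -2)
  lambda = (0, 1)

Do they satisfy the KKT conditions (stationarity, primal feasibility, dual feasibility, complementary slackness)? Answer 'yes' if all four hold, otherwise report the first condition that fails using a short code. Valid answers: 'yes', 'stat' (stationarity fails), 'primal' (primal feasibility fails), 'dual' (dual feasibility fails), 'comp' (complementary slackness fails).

Gradient of f: grad f(x) = Q x + c = (0, -2)
Constraint values g_i(x) = a_i^T x - b_i:
  g_1((-2, -2)) = -4
  g_2((-2, -2)) = -2
Stationarity residual: grad f(x) + sum_i lambda_i a_i = (0, 0)
  -> stationarity OK
Primal feasibility (all g_i <= 0): OK
Dual feasibility (all lambda_i >= 0): OK
Complementary slackness (lambda_i * g_i(x) = 0 for all i): FAILS

Verdict: the first failing condition is complementary_slackness -> comp.

comp


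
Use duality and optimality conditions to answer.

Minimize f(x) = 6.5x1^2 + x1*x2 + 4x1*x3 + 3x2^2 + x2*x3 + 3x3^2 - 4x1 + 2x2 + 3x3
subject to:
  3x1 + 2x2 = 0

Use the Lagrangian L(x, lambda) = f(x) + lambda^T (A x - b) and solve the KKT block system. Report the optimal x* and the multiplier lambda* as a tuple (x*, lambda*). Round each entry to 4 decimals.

Form the Lagrangian:
  L(x, lambda) = (1/2) x^T Q x + c^T x + lambda^T (A x - b)
Stationarity (grad_x L = 0): Q x + c + A^T lambda = 0.
Primal feasibility: A x = b.

This gives the KKT block system:
  [ Q   A^T ] [ x     ]   [-c ]
  [ A    0  ] [ lambda ] = [ b ]

Solving the linear system:
  x*      = (0.3673, -0.551, -0.6531)
  lambda* = (0.7959)
  f(x*)   = -2.2653

x* = (0.3673, -0.551, -0.6531), lambda* = (0.7959)


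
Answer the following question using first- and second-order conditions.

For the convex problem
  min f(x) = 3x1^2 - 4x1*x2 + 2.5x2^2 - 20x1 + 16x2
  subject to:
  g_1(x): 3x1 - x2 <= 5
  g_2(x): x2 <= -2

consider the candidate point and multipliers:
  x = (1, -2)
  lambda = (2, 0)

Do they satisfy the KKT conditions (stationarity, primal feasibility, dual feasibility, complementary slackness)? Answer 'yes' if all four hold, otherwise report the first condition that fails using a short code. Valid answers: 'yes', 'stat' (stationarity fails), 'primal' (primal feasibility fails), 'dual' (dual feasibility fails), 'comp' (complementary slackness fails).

Gradient of f: grad f(x) = Q x + c = (-6, 2)
Constraint values g_i(x) = a_i^T x - b_i:
  g_1((1, -2)) = 0
  g_2((1, -2)) = 0
Stationarity residual: grad f(x) + sum_i lambda_i a_i = (0, 0)
  -> stationarity OK
Primal feasibility (all g_i <= 0): OK
Dual feasibility (all lambda_i >= 0): OK
Complementary slackness (lambda_i * g_i(x) = 0 for all i): OK

Verdict: yes, KKT holds.

yes


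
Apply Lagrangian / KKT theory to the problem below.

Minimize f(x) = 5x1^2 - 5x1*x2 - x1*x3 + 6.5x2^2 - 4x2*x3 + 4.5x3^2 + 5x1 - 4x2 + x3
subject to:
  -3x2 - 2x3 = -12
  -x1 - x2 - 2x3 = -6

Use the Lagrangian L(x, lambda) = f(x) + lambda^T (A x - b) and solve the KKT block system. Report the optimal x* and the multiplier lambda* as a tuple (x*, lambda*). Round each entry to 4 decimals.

Form the Lagrangian:
  L(x, lambda) = (1/2) x^T Q x + c^T x + lambda^T (A x - b)
Stationarity (grad_x L = 0): Q x + c + A^T lambda = 0.
Primal feasibility: A x = b.

This gives the KKT block system:
  [ Q   A^T ] [ x     ]   [-c ]
  [ A    0  ] [ lambda ] = [ b ]

Solving the linear system:
  x*      = (-0.0632, 2.9684, 1.5474)
  lambda* = (13.5789, -12.0211)
  f(x*)   = 40.0895

x* = (-0.0632, 2.9684, 1.5474), lambda* = (13.5789, -12.0211)


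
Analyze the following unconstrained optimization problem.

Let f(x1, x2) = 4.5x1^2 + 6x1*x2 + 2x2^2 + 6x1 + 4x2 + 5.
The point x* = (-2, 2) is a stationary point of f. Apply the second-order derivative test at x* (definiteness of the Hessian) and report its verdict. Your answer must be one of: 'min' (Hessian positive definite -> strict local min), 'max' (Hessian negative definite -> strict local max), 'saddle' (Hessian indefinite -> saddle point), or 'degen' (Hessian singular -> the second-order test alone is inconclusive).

Compute the Hessian H = grad^2 f:
  H = [[9, 6], [6, 4]]
Verify stationarity: grad f(x*) = H x* + g = (0, 0).
Eigenvalues of H: 0, 13.
H has a zero eigenvalue (singular; positive semidefinite but not definite), so H is neither positive definite, negative definite, nor indefinite. The second-order test alone is inconclusive -> degen.
(Indeed, f is constant along the null direction of H through x*, so x* is not a strict local extremum.)

degen


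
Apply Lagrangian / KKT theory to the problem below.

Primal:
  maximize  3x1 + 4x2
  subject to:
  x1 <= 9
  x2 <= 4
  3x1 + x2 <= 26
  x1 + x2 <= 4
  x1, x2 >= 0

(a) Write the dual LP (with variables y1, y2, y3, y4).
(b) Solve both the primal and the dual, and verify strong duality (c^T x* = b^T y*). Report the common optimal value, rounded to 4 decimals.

The standard primal-dual pair for 'max c^T x s.t. A x <= b, x >= 0' is:
  Dual:  min b^T y  s.t.  A^T y >= c,  y >= 0.

So the dual LP is:
  minimize  9y1 + 4y2 + 26y3 + 4y4
  subject to:
    y1 + 3y3 + y4 >= 3
    y2 + y3 + y4 >= 4
    y1, y2, y3, y4 >= 0

Solving the primal: x* = (0, 4).
  primal value c^T x* = 16.
Solving the dual: y* = (0, 1, 0, 3).
  dual value b^T y* = 16.
Strong duality: c^T x* = b^T y*. Confirmed.

16


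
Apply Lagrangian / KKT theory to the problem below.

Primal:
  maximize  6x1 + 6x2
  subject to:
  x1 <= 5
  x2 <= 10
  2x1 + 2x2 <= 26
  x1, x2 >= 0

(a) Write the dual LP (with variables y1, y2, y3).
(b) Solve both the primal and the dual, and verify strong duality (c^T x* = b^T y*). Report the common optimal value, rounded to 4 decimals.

The standard primal-dual pair for 'max c^T x s.t. A x <= b, x >= 0' is:
  Dual:  min b^T y  s.t.  A^T y >= c,  y >= 0.

So the dual LP is:
  minimize  5y1 + 10y2 + 26y3
  subject to:
    y1 + 2y3 >= 6
    y2 + 2y3 >= 6
    y1, y2, y3 >= 0

Solving the primal: x* = (3, 10).
  primal value c^T x* = 78.
Solving the dual: y* = (0, 0, 3).
  dual value b^T y* = 78.
Strong duality: c^T x* = b^T y*. Confirmed.

78


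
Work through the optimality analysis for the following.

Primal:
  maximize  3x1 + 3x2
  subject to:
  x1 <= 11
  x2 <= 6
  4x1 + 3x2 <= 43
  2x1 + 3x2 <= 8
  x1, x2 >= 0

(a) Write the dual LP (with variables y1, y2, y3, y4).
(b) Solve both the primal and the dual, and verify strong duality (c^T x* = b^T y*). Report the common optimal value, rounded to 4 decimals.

The standard primal-dual pair for 'max c^T x s.t. A x <= b, x >= 0' is:
  Dual:  min b^T y  s.t.  A^T y >= c,  y >= 0.

So the dual LP is:
  minimize  11y1 + 6y2 + 43y3 + 8y4
  subject to:
    y1 + 4y3 + 2y4 >= 3
    y2 + 3y3 + 3y4 >= 3
    y1, y2, y3, y4 >= 0

Solving the primal: x* = (4, 0).
  primal value c^T x* = 12.
Solving the dual: y* = (0, 0, 0, 1.5).
  dual value b^T y* = 12.
Strong duality: c^T x* = b^T y*. Confirmed.

12


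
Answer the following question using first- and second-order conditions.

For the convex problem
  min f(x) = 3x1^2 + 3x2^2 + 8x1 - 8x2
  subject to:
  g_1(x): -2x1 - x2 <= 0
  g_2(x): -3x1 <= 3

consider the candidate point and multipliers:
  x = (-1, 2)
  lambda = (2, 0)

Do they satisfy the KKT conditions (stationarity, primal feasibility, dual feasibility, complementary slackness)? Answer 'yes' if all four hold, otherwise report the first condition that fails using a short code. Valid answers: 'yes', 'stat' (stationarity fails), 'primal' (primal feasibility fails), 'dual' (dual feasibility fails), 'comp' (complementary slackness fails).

Gradient of f: grad f(x) = Q x + c = (2, 4)
Constraint values g_i(x) = a_i^T x - b_i:
  g_1((-1, 2)) = 0
  g_2((-1, 2)) = 0
Stationarity residual: grad f(x) + sum_i lambda_i a_i = (-2, 2)
  -> stationarity FAILS
Primal feasibility (all g_i <= 0): OK
Dual feasibility (all lambda_i >= 0): OK
Complementary slackness (lambda_i * g_i(x) = 0 for all i): OK

Verdict: the first failing condition is stationarity -> stat.

stat


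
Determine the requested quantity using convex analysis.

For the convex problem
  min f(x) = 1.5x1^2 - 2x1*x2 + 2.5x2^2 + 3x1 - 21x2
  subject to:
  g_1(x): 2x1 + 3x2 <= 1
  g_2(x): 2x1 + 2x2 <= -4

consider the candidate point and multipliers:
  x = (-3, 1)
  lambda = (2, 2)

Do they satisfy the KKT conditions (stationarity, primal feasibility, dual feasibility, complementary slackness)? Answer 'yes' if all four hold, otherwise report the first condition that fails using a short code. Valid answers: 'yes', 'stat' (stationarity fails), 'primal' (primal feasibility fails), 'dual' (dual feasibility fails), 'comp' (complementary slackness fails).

Gradient of f: grad f(x) = Q x + c = (-8, -10)
Constraint values g_i(x) = a_i^T x - b_i:
  g_1((-3, 1)) = -4
  g_2((-3, 1)) = 0
Stationarity residual: grad f(x) + sum_i lambda_i a_i = (0, 0)
  -> stationarity OK
Primal feasibility (all g_i <= 0): OK
Dual feasibility (all lambda_i >= 0): OK
Complementary slackness (lambda_i * g_i(x) = 0 for all i): FAILS

Verdict: the first failing condition is complementary_slackness -> comp.

comp


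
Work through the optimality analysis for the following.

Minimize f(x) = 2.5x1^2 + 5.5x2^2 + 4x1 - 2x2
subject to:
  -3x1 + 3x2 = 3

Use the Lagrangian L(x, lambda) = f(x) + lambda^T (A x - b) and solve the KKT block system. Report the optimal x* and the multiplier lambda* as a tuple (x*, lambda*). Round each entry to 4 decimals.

Form the Lagrangian:
  L(x, lambda) = (1/2) x^T Q x + c^T x + lambda^T (A x - b)
Stationarity (grad_x L = 0): Q x + c + A^T lambda = 0.
Primal feasibility: A x = b.

This gives the KKT block system:
  [ Q   A^T ] [ x     ]   [-c ]
  [ A    0  ] [ lambda ] = [ b ]

Solving the linear system:
  x*      = (-0.8125, 0.1875)
  lambda* = (-0.0208)
  f(x*)   = -1.7812

x* = (-0.8125, 0.1875), lambda* = (-0.0208)
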